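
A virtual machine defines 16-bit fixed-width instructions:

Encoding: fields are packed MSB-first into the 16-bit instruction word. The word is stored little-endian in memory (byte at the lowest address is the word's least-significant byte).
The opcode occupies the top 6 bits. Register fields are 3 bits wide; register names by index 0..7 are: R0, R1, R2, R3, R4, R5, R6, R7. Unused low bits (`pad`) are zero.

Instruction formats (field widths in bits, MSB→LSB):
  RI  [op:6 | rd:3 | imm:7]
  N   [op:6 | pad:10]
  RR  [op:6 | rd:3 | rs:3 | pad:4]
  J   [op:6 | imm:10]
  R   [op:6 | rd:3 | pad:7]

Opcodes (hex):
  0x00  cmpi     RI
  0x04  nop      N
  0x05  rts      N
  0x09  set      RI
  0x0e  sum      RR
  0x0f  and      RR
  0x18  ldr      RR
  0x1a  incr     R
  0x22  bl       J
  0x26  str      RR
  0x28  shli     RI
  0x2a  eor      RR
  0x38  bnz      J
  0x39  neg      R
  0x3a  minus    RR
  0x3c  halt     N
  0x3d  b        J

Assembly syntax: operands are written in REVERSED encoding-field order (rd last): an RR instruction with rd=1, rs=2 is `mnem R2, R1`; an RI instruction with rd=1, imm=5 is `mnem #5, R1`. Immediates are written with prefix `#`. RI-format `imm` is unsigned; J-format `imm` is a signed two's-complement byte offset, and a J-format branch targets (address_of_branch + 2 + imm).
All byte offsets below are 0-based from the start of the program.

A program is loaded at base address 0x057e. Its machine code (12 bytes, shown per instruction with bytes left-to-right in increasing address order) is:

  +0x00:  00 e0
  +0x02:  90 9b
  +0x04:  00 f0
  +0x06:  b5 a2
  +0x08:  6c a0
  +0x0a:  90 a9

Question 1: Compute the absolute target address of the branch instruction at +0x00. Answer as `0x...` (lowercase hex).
0x0580

[00] 00 e0 → 0xe000
  top 6b → 0x38 → bnz [J]
  imm@[9:0]=0x0 ⇒ #0
  target = base 0x057e + off 0x00 + 2 + imm 0 = 0x0580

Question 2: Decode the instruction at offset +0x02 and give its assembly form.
@+02  little-endian(90 9b) = 0x9b90
  opcode bits[15:10]=0x26: str/RR
  [9:7] rd=7 = R7
  [6:4] rs=1 = R1

str R1, R7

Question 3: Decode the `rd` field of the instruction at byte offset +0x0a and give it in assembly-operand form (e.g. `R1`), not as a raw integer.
R3

off 0x0a: read 90 a9 as little → 0xa990
  top 6b → 0x2a → eor [RR]
  rd@[9:7]=0x3 ⇒ R3
  rs@[6:4]=0x1 ⇒ R1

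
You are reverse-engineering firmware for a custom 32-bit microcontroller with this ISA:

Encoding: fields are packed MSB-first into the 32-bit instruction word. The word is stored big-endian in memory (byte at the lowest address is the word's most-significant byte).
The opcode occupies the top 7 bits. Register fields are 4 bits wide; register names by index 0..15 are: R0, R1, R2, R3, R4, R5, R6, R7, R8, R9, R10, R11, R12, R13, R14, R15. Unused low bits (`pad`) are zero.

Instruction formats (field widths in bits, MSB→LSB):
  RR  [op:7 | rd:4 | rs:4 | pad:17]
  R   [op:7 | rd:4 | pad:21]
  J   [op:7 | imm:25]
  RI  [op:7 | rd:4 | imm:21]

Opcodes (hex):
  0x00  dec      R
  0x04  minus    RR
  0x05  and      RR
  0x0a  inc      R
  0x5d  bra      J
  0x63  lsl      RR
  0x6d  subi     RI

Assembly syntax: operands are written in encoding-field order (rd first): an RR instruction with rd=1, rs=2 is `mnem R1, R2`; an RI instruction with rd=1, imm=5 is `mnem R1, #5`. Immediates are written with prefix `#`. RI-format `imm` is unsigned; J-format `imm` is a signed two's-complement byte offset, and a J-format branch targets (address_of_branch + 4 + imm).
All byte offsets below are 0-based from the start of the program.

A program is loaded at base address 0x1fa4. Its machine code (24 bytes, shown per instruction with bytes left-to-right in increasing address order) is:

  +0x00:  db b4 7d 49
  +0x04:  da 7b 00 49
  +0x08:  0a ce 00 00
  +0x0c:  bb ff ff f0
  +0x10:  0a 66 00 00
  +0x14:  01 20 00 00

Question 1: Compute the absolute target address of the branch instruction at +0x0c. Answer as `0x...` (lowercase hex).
[0c] bb ff ff f0 → 0xbbfffff0
  top 7b → 0x5d → bra [J]
  [24:0] imm=33554416 (s25→-16) = #-16
  target = base 0x1fa4 + off 0x0c + 4 + imm -16 = 0x1fa4

0x1fa4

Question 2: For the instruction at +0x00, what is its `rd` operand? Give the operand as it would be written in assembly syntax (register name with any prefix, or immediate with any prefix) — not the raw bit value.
R13

+0x00: db b4 7d 49 ⇒ word 0xdbb47d49 (big)
  opcode bits[31:25]=0x6d: subi/RI
  rd: (w>>21)&0xf=0xd → R13
  imm: (w>>0)&0x1fffff=0x147d49 → #1342793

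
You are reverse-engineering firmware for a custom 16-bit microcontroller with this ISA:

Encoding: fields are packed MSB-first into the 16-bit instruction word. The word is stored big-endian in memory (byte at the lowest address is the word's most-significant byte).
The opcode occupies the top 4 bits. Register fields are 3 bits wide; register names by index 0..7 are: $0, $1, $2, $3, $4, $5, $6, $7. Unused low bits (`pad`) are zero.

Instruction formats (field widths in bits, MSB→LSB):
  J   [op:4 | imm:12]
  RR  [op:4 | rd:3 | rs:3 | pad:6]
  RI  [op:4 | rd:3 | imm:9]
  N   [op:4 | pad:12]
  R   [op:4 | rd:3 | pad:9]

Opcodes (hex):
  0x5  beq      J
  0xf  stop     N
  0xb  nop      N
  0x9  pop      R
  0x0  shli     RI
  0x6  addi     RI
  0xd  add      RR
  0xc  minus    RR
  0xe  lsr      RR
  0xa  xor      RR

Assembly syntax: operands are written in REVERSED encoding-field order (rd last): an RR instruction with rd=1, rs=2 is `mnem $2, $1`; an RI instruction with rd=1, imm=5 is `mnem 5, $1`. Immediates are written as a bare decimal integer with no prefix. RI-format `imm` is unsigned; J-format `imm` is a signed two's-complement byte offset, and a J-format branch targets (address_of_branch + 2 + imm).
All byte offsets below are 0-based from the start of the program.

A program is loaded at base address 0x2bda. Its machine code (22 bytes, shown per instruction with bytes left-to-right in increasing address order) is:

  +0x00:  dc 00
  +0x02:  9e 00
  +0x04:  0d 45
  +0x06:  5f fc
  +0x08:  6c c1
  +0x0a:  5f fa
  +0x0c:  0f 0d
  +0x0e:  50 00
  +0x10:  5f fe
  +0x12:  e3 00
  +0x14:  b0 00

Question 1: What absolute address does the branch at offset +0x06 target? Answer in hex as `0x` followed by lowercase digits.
0x2bde

+0x06: 5f fc ⇒ word 0x5ffc (big)
  opcode bits[15:12]=0x5: beq/J
  imm: (w>>0)&0xfff=0xffc (s12→-4) → -4
  target = base 0x2bda + off 0x06 + 2 + imm -4 = 0x2bde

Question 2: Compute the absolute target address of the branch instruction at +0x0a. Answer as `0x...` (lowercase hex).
0x2be0

off 0x0a: read 5f fa as big → 0x5ffa
  top 4b → 0x5 → beq [J]
  imm@[11:0]=0xffa (s12→-6) ⇒ -6
  target = base 0x2bda + off 0x0a + 2 + imm -6 = 0x2be0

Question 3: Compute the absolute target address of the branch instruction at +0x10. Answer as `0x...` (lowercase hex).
[10] 5f fe → 0x5ffe
  top 4b → 0x5 → beq [J]
  [11:0] imm=4094 (s12→-2) = -2
  target = base 0x2bda + off 0x10 + 2 + imm -2 = 0x2bea

0x2bea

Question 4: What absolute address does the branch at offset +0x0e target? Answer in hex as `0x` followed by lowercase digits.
0x2bea

+0x0e: 50 00 ⇒ word 0x5000 (big)
  top 4b → 0x5 → beq [J]
  imm@[11:0]=0x0 ⇒ 0
  target = base 0x2bda + off 0x0e + 2 + imm 0 = 0x2bea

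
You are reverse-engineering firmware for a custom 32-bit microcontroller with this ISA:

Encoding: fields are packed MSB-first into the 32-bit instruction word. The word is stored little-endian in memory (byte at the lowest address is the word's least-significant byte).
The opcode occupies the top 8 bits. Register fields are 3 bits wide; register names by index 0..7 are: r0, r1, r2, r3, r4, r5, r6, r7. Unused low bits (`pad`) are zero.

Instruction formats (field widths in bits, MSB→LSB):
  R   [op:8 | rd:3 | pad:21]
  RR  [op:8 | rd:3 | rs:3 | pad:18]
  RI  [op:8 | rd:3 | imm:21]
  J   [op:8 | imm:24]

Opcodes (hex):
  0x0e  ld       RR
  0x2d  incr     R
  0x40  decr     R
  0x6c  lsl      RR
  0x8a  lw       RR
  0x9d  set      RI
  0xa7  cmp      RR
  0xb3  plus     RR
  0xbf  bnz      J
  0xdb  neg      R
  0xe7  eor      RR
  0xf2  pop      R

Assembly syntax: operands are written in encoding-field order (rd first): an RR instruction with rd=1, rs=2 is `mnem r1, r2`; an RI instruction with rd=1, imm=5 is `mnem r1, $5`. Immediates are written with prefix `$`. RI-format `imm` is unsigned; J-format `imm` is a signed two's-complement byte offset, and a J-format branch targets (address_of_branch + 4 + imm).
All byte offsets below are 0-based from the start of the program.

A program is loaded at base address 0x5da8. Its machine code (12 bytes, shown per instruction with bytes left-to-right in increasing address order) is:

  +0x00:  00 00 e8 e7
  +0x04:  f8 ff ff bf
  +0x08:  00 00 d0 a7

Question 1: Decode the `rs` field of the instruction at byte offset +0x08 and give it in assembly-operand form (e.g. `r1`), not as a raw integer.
off 0x08: read 00 00 d0 a7 as little → 0xa7d00000
  op=0xa7d00000>>24=0xa7 ⇒ cmp (RR)
  [23:21] rd=6 = r6
  [20:18] rs=4 = r4

r4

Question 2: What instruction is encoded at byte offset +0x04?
bnz $-8

@+04  little-endian(f8 ff ff bf) = 0xbffffff8
  opcode bits[31:24]=0xbf: bnz/J
  imm@[23:0]=0xfffff8 (s24→-8) ⇒ $-8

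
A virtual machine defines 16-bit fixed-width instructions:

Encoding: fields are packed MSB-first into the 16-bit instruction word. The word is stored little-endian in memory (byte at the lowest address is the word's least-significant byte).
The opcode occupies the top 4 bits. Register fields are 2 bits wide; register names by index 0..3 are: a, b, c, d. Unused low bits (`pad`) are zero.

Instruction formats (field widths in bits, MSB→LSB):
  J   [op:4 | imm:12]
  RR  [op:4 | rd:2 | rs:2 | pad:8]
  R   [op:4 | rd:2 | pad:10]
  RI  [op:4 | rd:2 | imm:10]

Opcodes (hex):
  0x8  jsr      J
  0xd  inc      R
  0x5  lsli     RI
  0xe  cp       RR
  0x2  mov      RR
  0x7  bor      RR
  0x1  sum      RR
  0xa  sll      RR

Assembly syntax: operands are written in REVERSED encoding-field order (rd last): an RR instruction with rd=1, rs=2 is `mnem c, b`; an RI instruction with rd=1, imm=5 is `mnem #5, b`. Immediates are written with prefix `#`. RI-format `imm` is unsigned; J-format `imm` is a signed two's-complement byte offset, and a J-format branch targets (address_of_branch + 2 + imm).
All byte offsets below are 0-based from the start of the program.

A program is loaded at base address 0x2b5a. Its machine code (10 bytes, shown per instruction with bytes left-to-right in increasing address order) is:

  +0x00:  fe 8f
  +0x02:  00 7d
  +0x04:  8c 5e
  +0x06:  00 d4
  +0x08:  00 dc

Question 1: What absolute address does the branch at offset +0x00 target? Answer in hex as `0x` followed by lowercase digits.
0x2b5a

off 0x00: read fe 8f as little → 0x8ffe
  opcode bits[15:12]=0x8: jsr/J
  imm: (w>>0)&0xfff=0xffe (s12→-2) → #-2
  target = base 0x2b5a + off 0x00 + 2 + imm -2 = 0x2b5a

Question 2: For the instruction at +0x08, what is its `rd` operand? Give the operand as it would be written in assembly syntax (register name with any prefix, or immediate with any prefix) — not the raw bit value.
d

[08] 00 dc → 0xdc00
  top 4b → 0xd → inc [R]
  [11:10] rd=3 = d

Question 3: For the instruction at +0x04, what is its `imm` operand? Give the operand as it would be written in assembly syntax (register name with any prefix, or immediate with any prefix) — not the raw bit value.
[04] 8c 5e → 0x5e8c
  op=0x5e8c>>12=0x5 ⇒ lsli (RI)
  rd: (w>>10)&0x3=0x3 → d
  imm: (w>>0)&0x3ff=0x28c → #652

#652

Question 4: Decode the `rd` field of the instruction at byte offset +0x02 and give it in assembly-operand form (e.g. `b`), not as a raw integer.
d

+0x02: 00 7d ⇒ word 0x7d00 (little)
  op=0x7d00>>12=0x7 ⇒ bor (RR)
  rd@[11:10]=0x3 ⇒ d
  rs@[9:8]=0x1 ⇒ b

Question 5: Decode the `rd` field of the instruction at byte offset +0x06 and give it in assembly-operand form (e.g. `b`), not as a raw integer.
@+06  little-endian(00 d4) = 0xd400
  op=0xd400>>12=0xd ⇒ inc (R)
  [11:10] rd=1 = b

b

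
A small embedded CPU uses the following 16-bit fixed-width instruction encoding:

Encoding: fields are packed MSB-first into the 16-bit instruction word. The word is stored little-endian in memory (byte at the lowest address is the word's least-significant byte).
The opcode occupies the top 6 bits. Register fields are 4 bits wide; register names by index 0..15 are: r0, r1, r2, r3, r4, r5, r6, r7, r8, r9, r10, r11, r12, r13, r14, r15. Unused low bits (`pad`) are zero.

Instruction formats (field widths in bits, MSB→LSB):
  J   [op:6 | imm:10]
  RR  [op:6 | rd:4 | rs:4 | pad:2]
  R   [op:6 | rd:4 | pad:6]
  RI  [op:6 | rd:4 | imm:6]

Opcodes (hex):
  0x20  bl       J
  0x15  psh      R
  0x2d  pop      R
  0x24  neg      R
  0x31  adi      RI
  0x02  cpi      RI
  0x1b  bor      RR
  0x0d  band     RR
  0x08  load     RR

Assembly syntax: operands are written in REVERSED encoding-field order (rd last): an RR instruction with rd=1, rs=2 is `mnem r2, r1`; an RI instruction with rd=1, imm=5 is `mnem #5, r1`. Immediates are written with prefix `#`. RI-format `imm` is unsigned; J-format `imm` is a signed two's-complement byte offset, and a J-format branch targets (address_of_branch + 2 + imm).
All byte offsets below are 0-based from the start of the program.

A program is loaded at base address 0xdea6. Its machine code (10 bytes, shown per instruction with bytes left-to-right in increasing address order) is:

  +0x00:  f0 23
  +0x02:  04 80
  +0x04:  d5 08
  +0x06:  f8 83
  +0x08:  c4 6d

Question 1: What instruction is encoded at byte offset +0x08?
bor r1, r7

off 0x08: read c4 6d as little → 0x6dc4
  top 6b → 0x1b → bor [RR]
  rd@[9:6]=0x7 ⇒ r7
  rs@[5:2]=0x1 ⇒ r1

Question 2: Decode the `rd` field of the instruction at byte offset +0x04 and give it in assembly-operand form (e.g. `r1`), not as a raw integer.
off 0x04: read d5 08 as little → 0x08d5
  top 6b → 0x2 → cpi [RI]
  rd@[9:6]=0x3 ⇒ r3
  imm@[5:0]=0x15 ⇒ #21

r3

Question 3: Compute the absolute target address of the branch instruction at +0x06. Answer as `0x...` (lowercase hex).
@+06  little-endian(f8 83) = 0x83f8
  opcode bits[15:10]=0x20: bl/J
  imm@[9:0]=0x3f8 (s10→-8) ⇒ #-8
  target = base 0xdea6 + off 0x06 + 2 + imm -8 = 0xdea6

0xdea6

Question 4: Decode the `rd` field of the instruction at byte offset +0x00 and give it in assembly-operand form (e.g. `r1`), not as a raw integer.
r15

off 0x00: read f0 23 as little → 0x23f0
  opcode bits[15:10]=0x8: load/RR
  rd: (w>>6)&0xf=0xf → r15
  rs: (w>>2)&0xf=0xc → r12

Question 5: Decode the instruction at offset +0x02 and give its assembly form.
bl #4

+0x02: 04 80 ⇒ word 0x8004 (little)
  opcode bits[15:10]=0x20: bl/J
  imm: (w>>0)&0x3ff=0x4 → #4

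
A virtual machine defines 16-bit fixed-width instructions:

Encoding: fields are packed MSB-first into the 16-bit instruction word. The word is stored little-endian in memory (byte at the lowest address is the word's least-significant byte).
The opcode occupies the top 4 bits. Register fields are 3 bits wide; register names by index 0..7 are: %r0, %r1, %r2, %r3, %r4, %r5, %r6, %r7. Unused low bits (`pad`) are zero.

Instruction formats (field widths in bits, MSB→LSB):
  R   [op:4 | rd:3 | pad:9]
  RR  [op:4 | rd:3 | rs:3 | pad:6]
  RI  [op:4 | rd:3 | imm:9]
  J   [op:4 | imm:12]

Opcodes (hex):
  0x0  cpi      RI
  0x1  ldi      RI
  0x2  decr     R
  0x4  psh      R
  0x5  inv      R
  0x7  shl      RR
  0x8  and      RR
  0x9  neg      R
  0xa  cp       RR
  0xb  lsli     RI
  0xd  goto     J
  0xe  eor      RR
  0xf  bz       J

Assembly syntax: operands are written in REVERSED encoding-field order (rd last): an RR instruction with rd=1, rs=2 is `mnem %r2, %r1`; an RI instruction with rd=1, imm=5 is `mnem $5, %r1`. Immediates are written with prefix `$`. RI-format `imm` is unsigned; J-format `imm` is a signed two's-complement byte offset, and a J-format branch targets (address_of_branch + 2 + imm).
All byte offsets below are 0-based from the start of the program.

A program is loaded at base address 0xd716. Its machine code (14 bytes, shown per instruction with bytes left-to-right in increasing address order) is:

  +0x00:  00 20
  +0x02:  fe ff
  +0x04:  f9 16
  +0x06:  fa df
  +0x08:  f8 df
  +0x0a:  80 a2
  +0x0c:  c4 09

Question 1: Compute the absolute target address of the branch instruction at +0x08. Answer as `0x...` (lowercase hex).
0xd718

off 0x08: read f8 df as little → 0xdff8
  top 4b → 0xd → goto [J]
  [11:0] imm=4088 (s12→-8) = $-8
  target = base 0xd716 + off 0x08 + 2 + imm -8 = 0xd718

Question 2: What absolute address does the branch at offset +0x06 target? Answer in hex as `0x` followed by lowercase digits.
0xd718

+0x06: fa df ⇒ word 0xdffa (little)
  op=0xdffa>>12=0xd ⇒ goto (J)
  imm: (w>>0)&0xfff=0xffa (s12→-6) → $-6
  target = base 0xd716 + off 0x06 + 2 + imm -6 = 0xd718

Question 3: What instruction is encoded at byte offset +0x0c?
cpi $452, %r4

off 0x0c: read c4 09 as little → 0x09c4
  top 4b → 0x0 → cpi [RI]
  rd: (w>>9)&0x7=0x4 → %r4
  imm: (w>>0)&0x1ff=0x1c4 → $452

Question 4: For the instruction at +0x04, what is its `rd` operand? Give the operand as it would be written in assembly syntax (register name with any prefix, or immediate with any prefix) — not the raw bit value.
%r3

@+04  little-endian(f9 16) = 0x16f9
  top 4b → 0x1 → ldi [RI]
  [11:9] rd=3 = %r3
  [8:0] imm=249 = $249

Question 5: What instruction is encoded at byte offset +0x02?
+0x02: fe ff ⇒ word 0xfffe (little)
  opcode bits[15:12]=0xf: bz/J
  [11:0] imm=4094 (s12→-2) = $-2

bz $-2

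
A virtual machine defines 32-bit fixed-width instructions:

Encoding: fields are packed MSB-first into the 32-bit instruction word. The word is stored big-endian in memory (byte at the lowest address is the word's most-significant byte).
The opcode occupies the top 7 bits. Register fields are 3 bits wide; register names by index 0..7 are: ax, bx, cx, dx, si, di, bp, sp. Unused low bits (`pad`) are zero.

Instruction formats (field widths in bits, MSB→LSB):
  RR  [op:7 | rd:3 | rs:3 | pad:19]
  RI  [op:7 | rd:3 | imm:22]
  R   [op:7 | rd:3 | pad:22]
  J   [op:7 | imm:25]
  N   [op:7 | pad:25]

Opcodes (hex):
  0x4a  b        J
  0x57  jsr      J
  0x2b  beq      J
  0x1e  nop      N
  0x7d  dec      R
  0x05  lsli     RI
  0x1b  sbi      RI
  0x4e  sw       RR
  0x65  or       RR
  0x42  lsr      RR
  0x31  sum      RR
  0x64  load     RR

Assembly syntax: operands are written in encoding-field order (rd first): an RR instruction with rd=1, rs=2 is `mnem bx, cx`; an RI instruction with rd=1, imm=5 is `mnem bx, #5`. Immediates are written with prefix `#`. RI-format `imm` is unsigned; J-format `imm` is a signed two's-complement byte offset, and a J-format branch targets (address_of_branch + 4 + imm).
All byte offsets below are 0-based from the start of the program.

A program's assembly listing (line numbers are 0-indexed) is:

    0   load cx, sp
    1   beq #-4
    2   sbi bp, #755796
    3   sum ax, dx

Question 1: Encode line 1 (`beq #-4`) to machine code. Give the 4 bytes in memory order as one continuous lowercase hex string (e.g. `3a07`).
57fffffc

1. beq fields op=0x2b:7|imm=-4:25 → word 57fffffch → 57 ff ff fc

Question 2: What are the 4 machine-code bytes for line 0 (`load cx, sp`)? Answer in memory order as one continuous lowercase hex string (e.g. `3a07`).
c8b80000

0. load fields op=0x64:7|rd=2:3|rs=7:3|pad=0:19 → word c8b80000h → c8 b8 00 00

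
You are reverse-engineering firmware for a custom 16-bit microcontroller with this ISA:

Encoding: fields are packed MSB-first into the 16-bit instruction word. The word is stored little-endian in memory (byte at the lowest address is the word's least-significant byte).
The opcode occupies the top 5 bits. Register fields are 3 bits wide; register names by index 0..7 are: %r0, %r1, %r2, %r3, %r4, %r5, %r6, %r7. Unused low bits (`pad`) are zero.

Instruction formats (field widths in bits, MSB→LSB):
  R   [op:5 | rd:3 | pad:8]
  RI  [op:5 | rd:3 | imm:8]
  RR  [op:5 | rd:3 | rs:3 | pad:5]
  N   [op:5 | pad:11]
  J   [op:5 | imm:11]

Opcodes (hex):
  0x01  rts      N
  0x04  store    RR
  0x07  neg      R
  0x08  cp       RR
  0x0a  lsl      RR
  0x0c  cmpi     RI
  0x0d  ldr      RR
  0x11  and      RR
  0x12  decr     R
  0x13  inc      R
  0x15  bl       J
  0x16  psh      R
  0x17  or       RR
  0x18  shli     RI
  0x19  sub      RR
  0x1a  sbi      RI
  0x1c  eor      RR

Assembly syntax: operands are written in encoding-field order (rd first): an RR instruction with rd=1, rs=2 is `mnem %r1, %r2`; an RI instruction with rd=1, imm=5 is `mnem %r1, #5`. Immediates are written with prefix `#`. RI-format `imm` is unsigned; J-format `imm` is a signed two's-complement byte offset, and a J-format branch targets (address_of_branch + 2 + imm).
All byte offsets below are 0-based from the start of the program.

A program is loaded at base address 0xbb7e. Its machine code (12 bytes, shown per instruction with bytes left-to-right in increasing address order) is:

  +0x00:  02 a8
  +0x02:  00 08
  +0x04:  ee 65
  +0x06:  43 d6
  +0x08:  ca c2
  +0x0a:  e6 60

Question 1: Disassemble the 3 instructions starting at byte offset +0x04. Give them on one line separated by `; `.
cmpi %r5, #238; sbi %r6, #67; shli %r2, #202

[04] ee 65 → 0x65ee
  top 5b → 0xc → cmpi [RI]
  rd: (w>>8)&0x7=0x5 → %r5
  imm: (w>>0)&0xff=0xee → #238
[06] 43 d6 → 0xd643
  top 5b → 0x1a → sbi [RI]
  rd: (w>>8)&0x7=0x6 → %r6
  imm: (w>>0)&0xff=0x43 → #67
[08] ca c2 → 0xc2ca
  top 5b → 0x18 → shli [RI]
  rd: (w>>8)&0x7=0x2 → %r2
  imm: (w>>0)&0xff=0xca → #202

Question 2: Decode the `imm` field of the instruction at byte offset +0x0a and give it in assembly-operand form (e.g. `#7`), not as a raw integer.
#230

@+0a  little-endian(e6 60) = 0x60e6
  opcode bits[15:11]=0xc: cmpi/RI
  [10:8] rd=0 = %r0
  [7:0] imm=230 = #230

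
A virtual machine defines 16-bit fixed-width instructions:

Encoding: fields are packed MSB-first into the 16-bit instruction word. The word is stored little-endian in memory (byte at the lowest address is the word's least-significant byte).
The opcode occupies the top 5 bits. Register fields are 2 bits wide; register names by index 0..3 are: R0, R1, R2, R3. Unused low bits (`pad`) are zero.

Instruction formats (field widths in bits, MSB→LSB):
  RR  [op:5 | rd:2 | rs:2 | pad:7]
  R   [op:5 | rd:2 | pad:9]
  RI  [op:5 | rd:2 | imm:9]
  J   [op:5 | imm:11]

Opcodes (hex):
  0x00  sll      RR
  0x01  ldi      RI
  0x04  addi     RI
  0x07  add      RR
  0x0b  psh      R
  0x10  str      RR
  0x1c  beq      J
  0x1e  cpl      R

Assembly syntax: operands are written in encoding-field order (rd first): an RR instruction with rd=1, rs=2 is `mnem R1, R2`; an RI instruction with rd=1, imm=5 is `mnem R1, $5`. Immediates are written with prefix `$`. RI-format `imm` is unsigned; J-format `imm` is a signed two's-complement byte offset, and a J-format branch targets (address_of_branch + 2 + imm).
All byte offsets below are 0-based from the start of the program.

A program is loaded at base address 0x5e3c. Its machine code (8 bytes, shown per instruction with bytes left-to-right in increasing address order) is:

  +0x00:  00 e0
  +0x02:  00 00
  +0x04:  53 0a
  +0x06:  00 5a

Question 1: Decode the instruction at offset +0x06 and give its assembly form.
off 0x06: read 00 5a as little → 0x5a00
  op=0x5a00>>11=0xb ⇒ psh (R)
  rd@[10:9]=0x1 ⇒ R1

psh R1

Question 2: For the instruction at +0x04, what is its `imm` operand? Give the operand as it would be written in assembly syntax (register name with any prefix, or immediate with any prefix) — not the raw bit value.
$83

+0x04: 53 0a ⇒ word 0x0a53 (little)
  opcode bits[15:11]=0x1: ldi/RI
  rd: (w>>9)&0x3=0x1 → R1
  imm: (w>>0)&0x1ff=0x53 → $83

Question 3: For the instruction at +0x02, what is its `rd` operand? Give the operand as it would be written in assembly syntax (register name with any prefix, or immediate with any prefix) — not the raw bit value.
[02] 00 00 → 0x0000
  top 5b → 0x0 → sll [RR]
  rd: (w>>9)&0x3=0x0 → R0
  rs: (w>>7)&0x3=0x0 → R0

R0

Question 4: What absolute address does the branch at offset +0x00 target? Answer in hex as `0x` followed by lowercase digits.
0x5e3e

+0x00: 00 e0 ⇒ word 0xe000 (little)
  top 5b → 0x1c → beq [J]
  imm: (w>>0)&0x7ff=0x0 → $0
  target = base 0x5e3c + off 0x00 + 2 + imm 0 = 0x5e3e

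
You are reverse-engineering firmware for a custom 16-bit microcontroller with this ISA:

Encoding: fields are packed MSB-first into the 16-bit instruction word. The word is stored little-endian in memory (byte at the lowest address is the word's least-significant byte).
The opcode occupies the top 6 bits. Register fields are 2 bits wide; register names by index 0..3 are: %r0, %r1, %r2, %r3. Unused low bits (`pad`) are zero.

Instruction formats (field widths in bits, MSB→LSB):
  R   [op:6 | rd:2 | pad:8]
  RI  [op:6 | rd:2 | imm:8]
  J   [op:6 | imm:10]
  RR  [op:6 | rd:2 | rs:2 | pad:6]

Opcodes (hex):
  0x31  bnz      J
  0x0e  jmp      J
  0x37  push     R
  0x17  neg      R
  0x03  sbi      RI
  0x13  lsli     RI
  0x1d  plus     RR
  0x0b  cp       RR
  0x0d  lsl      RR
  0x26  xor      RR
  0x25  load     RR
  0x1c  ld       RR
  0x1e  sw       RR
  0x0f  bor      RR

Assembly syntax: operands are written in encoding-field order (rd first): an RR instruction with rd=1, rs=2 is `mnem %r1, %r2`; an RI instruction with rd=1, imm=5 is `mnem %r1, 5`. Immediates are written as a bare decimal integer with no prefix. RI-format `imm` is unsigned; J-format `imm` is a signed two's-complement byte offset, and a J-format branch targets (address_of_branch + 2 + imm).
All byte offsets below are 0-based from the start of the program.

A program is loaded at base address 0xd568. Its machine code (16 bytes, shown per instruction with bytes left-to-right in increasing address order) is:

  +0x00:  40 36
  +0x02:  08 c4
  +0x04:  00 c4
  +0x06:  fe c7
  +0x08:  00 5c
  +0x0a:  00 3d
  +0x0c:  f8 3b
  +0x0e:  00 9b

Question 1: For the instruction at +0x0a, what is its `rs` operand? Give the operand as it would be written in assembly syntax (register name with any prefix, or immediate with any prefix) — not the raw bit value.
%r0

@+0a  little-endian(00 3d) = 0x3d00
  opcode bits[15:10]=0xf: bor/RR
  [9:8] rd=1 = %r1
  [7:6] rs=0 = %r0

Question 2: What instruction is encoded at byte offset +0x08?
neg %r0

+0x08: 00 5c ⇒ word 0x5c00 (little)
  opcode bits[15:10]=0x17: neg/R
  rd@[9:8]=0x0 ⇒ %r0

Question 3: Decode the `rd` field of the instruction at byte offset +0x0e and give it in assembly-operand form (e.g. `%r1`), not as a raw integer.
off 0x0e: read 00 9b as little → 0x9b00
  top 6b → 0x26 → xor [RR]
  rd@[9:8]=0x3 ⇒ %r3
  rs@[7:6]=0x0 ⇒ %r0

%r3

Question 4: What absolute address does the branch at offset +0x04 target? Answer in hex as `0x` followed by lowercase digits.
+0x04: 00 c4 ⇒ word 0xc400 (little)
  top 6b → 0x31 → bnz [J]
  [9:0] imm=0 = 0
  target = base 0xd568 + off 0x04 + 2 + imm 0 = 0xd56e

0xd56e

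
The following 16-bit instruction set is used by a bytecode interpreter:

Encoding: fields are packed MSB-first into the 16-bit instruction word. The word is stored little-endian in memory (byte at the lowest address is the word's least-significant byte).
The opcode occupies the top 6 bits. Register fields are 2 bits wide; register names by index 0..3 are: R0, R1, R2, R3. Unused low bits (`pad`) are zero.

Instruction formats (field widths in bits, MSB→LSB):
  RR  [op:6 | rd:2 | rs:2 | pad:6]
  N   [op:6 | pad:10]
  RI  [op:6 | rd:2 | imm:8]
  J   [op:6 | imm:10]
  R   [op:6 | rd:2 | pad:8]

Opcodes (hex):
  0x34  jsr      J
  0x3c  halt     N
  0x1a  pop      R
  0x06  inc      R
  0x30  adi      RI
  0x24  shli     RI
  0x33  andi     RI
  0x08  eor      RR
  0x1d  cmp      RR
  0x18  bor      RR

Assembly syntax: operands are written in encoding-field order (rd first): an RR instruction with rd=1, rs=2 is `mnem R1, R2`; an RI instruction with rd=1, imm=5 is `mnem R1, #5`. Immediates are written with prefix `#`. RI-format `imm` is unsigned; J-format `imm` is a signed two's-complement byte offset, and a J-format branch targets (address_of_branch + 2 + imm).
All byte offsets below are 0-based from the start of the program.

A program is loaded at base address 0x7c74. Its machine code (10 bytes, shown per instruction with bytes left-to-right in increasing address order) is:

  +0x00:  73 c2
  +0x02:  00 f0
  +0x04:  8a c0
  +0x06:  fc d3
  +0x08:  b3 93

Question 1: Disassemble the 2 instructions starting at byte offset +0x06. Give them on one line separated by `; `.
jsr #-4; shli R3, #179

off 0x06: read fc d3 as little → 0xd3fc
  op=0xd3fc>>10=0x34 ⇒ jsr (J)
  imm: (w>>0)&0x3ff=0x3fc (s10→-4) → #-4
off 0x08: read b3 93 as little → 0x93b3
  op=0x93b3>>10=0x24 ⇒ shli (RI)
  rd: (w>>8)&0x3=0x3 → R3
  imm: (w>>0)&0xff=0xb3 → #179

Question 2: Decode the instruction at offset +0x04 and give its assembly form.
adi R0, #138

@+04  little-endian(8a c0) = 0xc08a
  top 6b → 0x30 → adi [RI]
  rd: (w>>8)&0x3=0x0 → R0
  imm: (w>>0)&0xff=0x8a → #138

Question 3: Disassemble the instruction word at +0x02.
halt

+0x02: 00 f0 ⇒ word 0xf000 (little)
  top 6b → 0x3c → halt [N]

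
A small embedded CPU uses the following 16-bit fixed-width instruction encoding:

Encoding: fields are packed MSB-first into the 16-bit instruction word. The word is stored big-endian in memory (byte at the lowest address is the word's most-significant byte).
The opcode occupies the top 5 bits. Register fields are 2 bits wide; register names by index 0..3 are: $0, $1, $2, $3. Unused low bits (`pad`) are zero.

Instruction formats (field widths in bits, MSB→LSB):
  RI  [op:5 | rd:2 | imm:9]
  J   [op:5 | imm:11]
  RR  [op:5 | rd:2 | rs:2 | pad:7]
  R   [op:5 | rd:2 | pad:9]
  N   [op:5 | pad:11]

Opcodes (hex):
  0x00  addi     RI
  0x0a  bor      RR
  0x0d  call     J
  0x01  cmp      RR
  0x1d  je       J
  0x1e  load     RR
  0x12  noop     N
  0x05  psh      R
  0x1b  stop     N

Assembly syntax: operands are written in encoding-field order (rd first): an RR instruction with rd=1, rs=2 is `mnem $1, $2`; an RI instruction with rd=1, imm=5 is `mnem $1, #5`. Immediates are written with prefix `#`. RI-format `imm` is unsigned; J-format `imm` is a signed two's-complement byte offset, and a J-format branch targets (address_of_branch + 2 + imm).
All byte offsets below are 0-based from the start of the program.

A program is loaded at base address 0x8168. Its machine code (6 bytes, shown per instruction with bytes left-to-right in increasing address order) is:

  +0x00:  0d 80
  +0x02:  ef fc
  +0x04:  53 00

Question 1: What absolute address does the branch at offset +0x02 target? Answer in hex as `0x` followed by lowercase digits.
0x8168

off 0x02: read ef fc as big → 0xeffc
  top 5b → 0x1d → je [J]
  [10:0] imm=2044 (s11→-4) = #-4
  target = base 0x8168 + off 0x02 + 2 + imm -4 = 0x8168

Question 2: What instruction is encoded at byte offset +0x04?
bor $1, $2

@+04  big-endian(53 00) = 0x5300
  opcode bits[15:11]=0xa: bor/RR
  [10:9] rd=1 = $1
  [8:7] rs=2 = $2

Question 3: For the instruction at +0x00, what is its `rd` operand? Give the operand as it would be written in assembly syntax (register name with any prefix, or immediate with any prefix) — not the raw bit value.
$2

@+00  big-endian(0d 80) = 0x0d80
  top 5b → 0x1 → cmp [RR]
  rd@[10:9]=0x2 ⇒ $2
  rs@[8:7]=0x3 ⇒ $3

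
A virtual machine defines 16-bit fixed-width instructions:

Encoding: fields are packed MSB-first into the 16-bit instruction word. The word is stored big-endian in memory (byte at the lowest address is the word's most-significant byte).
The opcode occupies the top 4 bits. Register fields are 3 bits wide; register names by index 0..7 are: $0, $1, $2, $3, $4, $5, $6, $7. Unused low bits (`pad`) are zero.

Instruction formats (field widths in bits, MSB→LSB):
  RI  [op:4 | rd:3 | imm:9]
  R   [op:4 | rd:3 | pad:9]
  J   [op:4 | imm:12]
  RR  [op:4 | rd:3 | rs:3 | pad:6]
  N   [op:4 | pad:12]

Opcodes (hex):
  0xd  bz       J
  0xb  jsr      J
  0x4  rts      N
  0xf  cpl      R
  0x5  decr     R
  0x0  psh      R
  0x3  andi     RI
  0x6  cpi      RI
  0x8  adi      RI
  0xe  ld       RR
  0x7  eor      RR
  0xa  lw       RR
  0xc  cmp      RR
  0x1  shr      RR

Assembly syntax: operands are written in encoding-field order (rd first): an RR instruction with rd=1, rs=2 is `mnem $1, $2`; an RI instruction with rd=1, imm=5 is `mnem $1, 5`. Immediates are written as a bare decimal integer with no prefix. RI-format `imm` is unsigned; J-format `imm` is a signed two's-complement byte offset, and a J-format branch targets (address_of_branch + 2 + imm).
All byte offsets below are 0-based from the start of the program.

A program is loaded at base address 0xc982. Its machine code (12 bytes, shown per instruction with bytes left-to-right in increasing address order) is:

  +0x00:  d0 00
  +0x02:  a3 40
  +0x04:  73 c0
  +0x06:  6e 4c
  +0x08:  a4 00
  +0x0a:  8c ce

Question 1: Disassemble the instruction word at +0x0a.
adi $6, 206

@+0a  big-endian(8c ce) = 0x8cce
  op=0x8cce>>12=0x8 ⇒ adi (RI)
  rd: (w>>9)&0x7=0x6 → $6
  imm: (w>>0)&0x1ff=0xce → 206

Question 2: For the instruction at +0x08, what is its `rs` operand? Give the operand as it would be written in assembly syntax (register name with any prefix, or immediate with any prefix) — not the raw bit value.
$0

off 0x08: read a4 00 as big → 0xa400
  op=0xa400>>12=0xa ⇒ lw (RR)
  [11:9] rd=2 = $2
  [8:6] rs=0 = $0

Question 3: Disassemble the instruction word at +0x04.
+0x04: 73 c0 ⇒ word 0x73c0 (big)
  top 4b → 0x7 → eor [RR]
  [11:9] rd=1 = $1
  [8:6] rs=7 = $7

eor $1, $7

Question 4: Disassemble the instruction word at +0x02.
lw $1, $5

@+02  big-endian(a3 40) = 0xa340
  top 4b → 0xa → lw [RR]
  rd: (w>>9)&0x7=0x1 → $1
  rs: (w>>6)&0x7=0x5 → $5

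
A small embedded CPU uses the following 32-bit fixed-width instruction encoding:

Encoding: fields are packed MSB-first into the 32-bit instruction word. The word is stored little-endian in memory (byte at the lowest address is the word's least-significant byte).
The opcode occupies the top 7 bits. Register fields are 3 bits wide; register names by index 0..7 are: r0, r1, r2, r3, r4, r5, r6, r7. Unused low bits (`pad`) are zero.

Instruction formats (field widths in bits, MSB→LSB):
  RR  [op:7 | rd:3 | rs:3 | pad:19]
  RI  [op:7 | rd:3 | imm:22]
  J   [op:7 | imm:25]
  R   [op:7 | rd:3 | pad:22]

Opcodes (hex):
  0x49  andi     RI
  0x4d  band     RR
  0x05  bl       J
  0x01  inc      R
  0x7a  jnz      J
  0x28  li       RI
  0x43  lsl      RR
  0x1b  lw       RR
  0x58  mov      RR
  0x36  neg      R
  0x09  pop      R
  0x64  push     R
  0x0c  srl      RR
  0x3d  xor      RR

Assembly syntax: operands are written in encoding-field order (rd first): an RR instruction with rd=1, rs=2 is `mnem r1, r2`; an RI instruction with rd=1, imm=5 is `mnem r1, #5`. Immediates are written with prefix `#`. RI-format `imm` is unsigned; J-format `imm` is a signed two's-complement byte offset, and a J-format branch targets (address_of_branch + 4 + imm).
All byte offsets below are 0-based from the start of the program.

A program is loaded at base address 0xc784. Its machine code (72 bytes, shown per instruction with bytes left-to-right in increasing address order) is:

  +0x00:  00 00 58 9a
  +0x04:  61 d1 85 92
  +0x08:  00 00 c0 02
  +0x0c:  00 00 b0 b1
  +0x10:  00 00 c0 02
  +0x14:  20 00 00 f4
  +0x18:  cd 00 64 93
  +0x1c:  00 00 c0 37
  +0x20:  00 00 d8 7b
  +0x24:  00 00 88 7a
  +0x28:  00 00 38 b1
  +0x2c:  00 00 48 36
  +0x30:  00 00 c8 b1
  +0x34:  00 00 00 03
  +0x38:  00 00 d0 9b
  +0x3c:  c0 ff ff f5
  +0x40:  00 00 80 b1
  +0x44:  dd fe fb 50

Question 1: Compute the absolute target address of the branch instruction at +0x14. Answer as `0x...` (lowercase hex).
off 0x14: read 20 00 00 f4 as little → 0xf4000020
  top 7b → 0x7a → jnz [J]
  imm@[24:0]=0x20 ⇒ #32
  target = base 0xc784 + off 0x14 + 4 + imm 32 = 0xc7bc

0xc7bc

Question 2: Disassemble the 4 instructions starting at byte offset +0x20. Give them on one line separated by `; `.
off 0x20: read 00 00 d8 7b as little → 0x7bd80000
  opcode bits[31:25]=0x3d: xor/RR
  rd: (w>>22)&0x7=0x7 → r7
  rs: (w>>19)&0x7=0x3 → r3
off 0x24: read 00 00 88 7a as little → 0x7a880000
  opcode bits[31:25]=0x3d: xor/RR
  rd: (w>>22)&0x7=0x2 → r2
  rs: (w>>19)&0x7=0x1 → r1
off 0x28: read 00 00 38 b1 as little → 0xb1380000
  opcode bits[31:25]=0x58: mov/RR
  rd: (w>>22)&0x7=0x4 → r4
  rs: (w>>19)&0x7=0x7 → r7
off 0x2c: read 00 00 48 36 as little → 0x36480000
  opcode bits[31:25]=0x1b: lw/RR
  rd: (w>>22)&0x7=0x1 → r1
  rs: (w>>19)&0x7=0x1 → r1

xor r7, r3; xor r2, r1; mov r4, r7; lw r1, r1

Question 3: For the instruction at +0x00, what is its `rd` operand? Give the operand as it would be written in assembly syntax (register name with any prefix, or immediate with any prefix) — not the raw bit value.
[00] 00 00 58 9a → 0x9a580000
  top 7b → 0x4d → band [RR]
  rd: (w>>22)&0x7=0x1 → r1
  rs: (w>>19)&0x7=0x3 → r3

r1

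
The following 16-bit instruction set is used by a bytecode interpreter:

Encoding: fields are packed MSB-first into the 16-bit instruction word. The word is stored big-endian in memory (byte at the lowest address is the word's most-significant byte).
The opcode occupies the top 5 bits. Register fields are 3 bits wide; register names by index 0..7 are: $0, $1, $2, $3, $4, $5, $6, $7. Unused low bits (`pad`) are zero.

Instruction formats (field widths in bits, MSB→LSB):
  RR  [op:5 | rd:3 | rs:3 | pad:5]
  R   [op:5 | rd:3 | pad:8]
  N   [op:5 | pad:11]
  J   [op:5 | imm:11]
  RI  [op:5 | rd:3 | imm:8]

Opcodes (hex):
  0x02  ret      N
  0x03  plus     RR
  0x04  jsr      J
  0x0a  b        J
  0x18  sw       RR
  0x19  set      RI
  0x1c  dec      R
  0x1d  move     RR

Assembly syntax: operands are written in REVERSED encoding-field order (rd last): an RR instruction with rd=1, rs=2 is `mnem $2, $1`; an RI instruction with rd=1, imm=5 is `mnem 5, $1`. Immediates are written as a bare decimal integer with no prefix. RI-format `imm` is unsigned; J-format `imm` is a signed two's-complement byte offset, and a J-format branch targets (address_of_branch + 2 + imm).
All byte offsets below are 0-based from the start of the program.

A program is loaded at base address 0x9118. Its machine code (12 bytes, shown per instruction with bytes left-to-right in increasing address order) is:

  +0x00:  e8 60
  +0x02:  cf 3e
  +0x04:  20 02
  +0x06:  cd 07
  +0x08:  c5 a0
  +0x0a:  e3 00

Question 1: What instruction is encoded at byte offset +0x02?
set 62, $7

[02] cf 3e → 0xcf3e
  op=0xcf3e>>11=0x19 ⇒ set (RI)
  rd: (w>>8)&0x7=0x7 → $7
  imm: (w>>0)&0xff=0x3e → 62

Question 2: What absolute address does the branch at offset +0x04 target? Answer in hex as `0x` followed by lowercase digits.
0x9120

+0x04: 20 02 ⇒ word 0x2002 (big)
  opcode bits[15:11]=0x4: jsr/J
  imm: (w>>0)&0x7ff=0x2 → 2
  target = base 0x9118 + off 0x04 + 2 + imm 2 = 0x9120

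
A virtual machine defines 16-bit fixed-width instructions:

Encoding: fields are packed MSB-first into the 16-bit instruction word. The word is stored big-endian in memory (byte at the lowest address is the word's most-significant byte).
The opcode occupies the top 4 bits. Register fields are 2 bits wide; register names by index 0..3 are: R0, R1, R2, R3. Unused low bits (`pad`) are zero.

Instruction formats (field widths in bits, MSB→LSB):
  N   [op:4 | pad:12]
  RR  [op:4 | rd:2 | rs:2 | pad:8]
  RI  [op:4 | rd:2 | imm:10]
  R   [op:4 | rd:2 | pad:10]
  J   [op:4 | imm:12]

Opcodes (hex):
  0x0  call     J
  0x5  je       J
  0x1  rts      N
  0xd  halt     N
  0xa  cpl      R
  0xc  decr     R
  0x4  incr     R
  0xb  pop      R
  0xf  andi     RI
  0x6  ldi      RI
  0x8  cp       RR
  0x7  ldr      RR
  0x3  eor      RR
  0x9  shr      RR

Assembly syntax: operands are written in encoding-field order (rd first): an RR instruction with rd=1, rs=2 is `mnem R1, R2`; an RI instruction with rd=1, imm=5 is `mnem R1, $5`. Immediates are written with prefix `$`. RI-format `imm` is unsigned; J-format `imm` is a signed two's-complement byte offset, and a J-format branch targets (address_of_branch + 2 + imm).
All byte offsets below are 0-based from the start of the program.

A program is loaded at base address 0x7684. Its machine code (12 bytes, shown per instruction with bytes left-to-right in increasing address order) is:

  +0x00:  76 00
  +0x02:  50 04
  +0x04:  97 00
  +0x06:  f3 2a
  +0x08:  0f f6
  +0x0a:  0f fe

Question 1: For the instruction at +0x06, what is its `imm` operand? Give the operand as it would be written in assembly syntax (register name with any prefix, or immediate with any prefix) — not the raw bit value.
+0x06: f3 2a ⇒ word 0xf32a (big)
  op=0xf32a>>12=0xf ⇒ andi (RI)
  [11:10] rd=0 = R0
  [9:0] imm=810 = $810

$810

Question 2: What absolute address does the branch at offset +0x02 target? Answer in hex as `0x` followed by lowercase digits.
0x768c

off 0x02: read 50 04 as big → 0x5004
  opcode bits[15:12]=0x5: je/J
  imm: (w>>0)&0xfff=0x4 → $4
  target = base 0x7684 + off 0x02 + 2 + imm 4 = 0x768c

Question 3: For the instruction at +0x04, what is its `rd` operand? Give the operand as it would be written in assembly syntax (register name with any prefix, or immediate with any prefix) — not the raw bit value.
@+04  big-endian(97 00) = 0x9700
  top 4b → 0x9 → shr [RR]
  rd: (w>>10)&0x3=0x1 → R1
  rs: (w>>8)&0x3=0x3 → R3

R1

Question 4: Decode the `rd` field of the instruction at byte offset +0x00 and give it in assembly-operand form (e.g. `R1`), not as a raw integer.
R1

off 0x00: read 76 00 as big → 0x7600
  opcode bits[15:12]=0x7: ldr/RR
  rd@[11:10]=0x1 ⇒ R1
  rs@[9:8]=0x2 ⇒ R2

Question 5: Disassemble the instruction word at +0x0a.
@+0a  big-endian(0f fe) = 0x0ffe
  op=0x0ffe>>12=0x0 ⇒ call (J)
  imm@[11:0]=0xffe (s12→-2) ⇒ $-2

call $-2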